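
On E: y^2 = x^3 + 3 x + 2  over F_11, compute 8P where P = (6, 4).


k = 8 = 1000_2 (binary, LSB first: 0001)
Double-and-add from P = (6, 4):
  bit 0 = 0: acc unchanged = O
  bit 1 = 0: acc unchanged = O
  bit 2 = 0: acc unchanged = O
  bit 3 = 1: acc = O + (2, 7) = (2, 7)

8P = (2, 7)


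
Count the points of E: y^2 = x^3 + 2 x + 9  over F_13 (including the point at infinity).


For each x in F_13, count y with y^2 = x^3 + 2 x + 9 mod 13:
  x = 0: RHS = 9, y in [3, 10]  -> 2 point(s)
  x = 1: RHS = 12, y in [5, 8]  -> 2 point(s)
  x = 3: RHS = 3, y in [4, 9]  -> 2 point(s)
  x = 4: RHS = 3, y in [4, 9]  -> 2 point(s)
  x = 5: RHS = 1, y in [1, 12]  -> 2 point(s)
  x = 6: RHS = 3, y in [4, 9]  -> 2 point(s)
  x = 8: RHS = 4, y in [2, 11]  -> 2 point(s)
  x = 11: RHS = 10, y in [6, 7]  -> 2 point(s)
Affine points: 16. Add the point at infinity: total = 17.

#E(F_13) = 17


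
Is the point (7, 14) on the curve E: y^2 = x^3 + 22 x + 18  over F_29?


Check whether y^2 = x^3 + 22 x + 18 (mod 29) for (x, y) = (7, 14).
LHS: y^2 = 14^2 mod 29 = 22
RHS: x^3 + 22 x + 18 = 7^3 + 22*7 + 18 mod 29 = 22
LHS = RHS

Yes, on the curve


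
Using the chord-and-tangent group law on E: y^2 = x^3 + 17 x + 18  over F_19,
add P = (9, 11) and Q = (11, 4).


P != Q, so use the chord formula.
s = (y2 - y1) / (x2 - x1) = (12) / (2) mod 19 = 6
x3 = s^2 - x1 - x2 mod 19 = 6^2 - 9 - 11 = 16
y3 = s (x1 - x3) - y1 mod 19 = 6 * (9 - 16) - 11 = 4

P + Q = (16, 4)


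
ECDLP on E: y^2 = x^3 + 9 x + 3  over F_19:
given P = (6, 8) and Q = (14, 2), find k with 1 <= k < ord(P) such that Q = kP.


Enumerate multiples of P until we hit Q = (14, 2):
  1P = (6, 8)
  2P = (8, 13)
  3P = (16, 5)
  4P = (14, 2)
Match found at i = 4.

k = 4


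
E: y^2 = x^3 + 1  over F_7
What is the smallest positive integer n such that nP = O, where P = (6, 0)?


Compute successive multiples of P until we hit O:
  1P = (6, 0)
  2P = O

ord(P) = 2


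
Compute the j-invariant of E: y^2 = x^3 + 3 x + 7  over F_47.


Delta = -16(4 a^3 + 27 b^2) mod 47 = 40
-1728 * (4 a)^3 = -1728 * (4*3)^3 mod 47 = 20
j = 20 * 40^(-1) mod 47 = 24

j = 24 (mod 47)


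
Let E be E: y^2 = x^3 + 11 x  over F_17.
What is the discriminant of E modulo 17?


4 a^3 + 27 b^2 = 4*11^3 + 27*0^2 = 5324 + 0 = 5324
Delta = -16 * (5324) = -85184
Delta mod 17 = 3

Delta = 3 (mod 17)


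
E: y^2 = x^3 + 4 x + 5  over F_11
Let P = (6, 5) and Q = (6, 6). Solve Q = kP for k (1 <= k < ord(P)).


Enumerate multiples of P until we hit Q = (6, 6):
  1P = (6, 5)
  2P = (3, 0)
  3P = (6, 6)
Match found at i = 3.

k = 3


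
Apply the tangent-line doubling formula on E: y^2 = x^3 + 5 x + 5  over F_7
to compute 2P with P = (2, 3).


Doubling: s = (3 x1^2 + a) / (2 y1)
s = (3*2^2 + 5) / (2*3) mod 7 = 4
x3 = s^2 - 2 x1 mod 7 = 4^2 - 2*2 = 5
y3 = s (x1 - x3) - y1 mod 7 = 4 * (2 - 5) - 3 = 6

2P = (5, 6)


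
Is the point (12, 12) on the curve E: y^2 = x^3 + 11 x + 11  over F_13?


Check whether y^2 = x^3 + 11 x + 11 (mod 13) for (x, y) = (12, 12).
LHS: y^2 = 12^2 mod 13 = 1
RHS: x^3 + 11 x + 11 = 12^3 + 11*12 + 11 mod 13 = 12
LHS != RHS

No, not on the curve


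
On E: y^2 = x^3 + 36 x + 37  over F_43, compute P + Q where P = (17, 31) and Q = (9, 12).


P != Q, so use the chord formula.
s = (y2 - y1) / (x2 - x1) = (24) / (35) mod 43 = 40
x3 = s^2 - x1 - x2 mod 43 = 40^2 - 17 - 9 = 26
y3 = s (x1 - x3) - y1 mod 43 = 40 * (17 - 26) - 31 = 39

P + Q = (26, 39)


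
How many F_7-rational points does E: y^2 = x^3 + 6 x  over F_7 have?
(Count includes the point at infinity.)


For each x in F_7, count y with y^2 = x^3 + 6 x + 0 mod 7:
  x = 0: RHS = 0, y in [0]  -> 1 point(s)
  x = 1: RHS = 0, y in [0]  -> 1 point(s)
  x = 4: RHS = 4, y in [2, 5]  -> 2 point(s)
  x = 5: RHS = 1, y in [1, 6]  -> 2 point(s)
  x = 6: RHS = 0, y in [0]  -> 1 point(s)
Affine points: 7. Add the point at infinity: total = 8.

#E(F_7) = 8


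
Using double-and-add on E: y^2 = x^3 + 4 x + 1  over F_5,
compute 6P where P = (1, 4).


k = 6 = 110_2 (binary, LSB first: 011)
Double-and-add from P = (1, 4):
  bit 0 = 0: acc unchanged = O
  bit 1 = 1: acc = O + (4, 4) = (4, 4)
  bit 2 = 1: acc = (4, 4) + (3, 0) = (4, 1)

6P = (4, 1)


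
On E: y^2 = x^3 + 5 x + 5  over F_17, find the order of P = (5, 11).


Compute successive multiples of P until we hit O:
  1P = (5, 11)
  2P = (8, 9)
  3P = (12, 5)
  4P = (16, 13)
  5P = (15, 15)
  6P = (6, 9)
  7P = (10, 16)
  8P = (3, 8)
  ... (continuing to 21P)
  21P = O

ord(P) = 21


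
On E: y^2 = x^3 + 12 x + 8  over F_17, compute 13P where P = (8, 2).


k = 13 = 1101_2 (binary, LSB first: 1011)
Double-and-add from P = (8, 2):
  bit 0 = 1: acc = O + (8, 2) = (8, 2)
  bit 1 = 0: acc unchanged = (8, 2)
  bit 2 = 1: acc = (8, 2) + (11, 14) = (14, 8)
  bit 3 = 1: acc = (14, 8) + (4, 16) = (1, 2)

13P = (1, 2)


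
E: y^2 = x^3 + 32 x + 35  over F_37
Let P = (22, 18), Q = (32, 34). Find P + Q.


P != Q, so use the chord formula.
s = (y2 - y1) / (x2 - x1) = (16) / (10) mod 37 = 9
x3 = s^2 - x1 - x2 mod 37 = 9^2 - 22 - 32 = 27
y3 = s (x1 - x3) - y1 mod 37 = 9 * (22 - 27) - 18 = 11

P + Q = (27, 11)


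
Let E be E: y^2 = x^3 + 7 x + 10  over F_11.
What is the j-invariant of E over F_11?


Delta = -16(4 a^3 + 27 b^2) mod 11 = 1
-1728 * (4 a)^3 = -1728 * (4*7)^3 mod 11 = 4
j = 4 * 1^(-1) mod 11 = 4

j = 4 (mod 11)


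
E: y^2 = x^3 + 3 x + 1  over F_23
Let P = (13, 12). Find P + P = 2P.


Doubling: s = (3 x1^2 + a) / (2 y1)
s = (3*13^2 + 3) / (2*12) mod 23 = 4
x3 = s^2 - 2 x1 mod 23 = 4^2 - 2*13 = 13
y3 = s (x1 - x3) - y1 mod 23 = 4 * (13 - 13) - 12 = 11

2P = (13, 11)


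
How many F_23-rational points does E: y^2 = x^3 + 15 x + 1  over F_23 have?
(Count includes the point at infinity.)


For each x in F_23, count y with y^2 = x^3 + 15 x + 1 mod 23:
  x = 0: RHS = 1, y in [1, 22]  -> 2 point(s)
  x = 2: RHS = 16, y in [4, 19]  -> 2 point(s)
  x = 3: RHS = 4, y in [2, 21]  -> 2 point(s)
  x = 6: RHS = 8, y in [10, 13]  -> 2 point(s)
  x = 7: RHS = 12, y in [9, 14]  -> 2 point(s)
  x = 8: RHS = 12, y in [9, 14]  -> 2 point(s)
  x = 10: RHS = 1, y in [1, 22]  -> 2 point(s)
  x = 11: RHS = 2, y in [5, 18]  -> 2 point(s)
  x = 12: RHS = 0, y in [0]  -> 1 point(s)
  x = 13: RHS = 1, y in [1, 22]  -> 2 point(s)
  x = 15: RHS = 13, y in [6, 17]  -> 2 point(s)
  x = 16: RHS = 13, y in [6, 17]  -> 2 point(s)
  x = 18: RHS = 8, y in [10, 13]  -> 2 point(s)
  x = 21: RHS = 9, y in [3, 20]  -> 2 point(s)
  x = 22: RHS = 8, y in [10, 13]  -> 2 point(s)
Affine points: 29. Add the point at infinity: total = 30.

#E(F_23) = 30


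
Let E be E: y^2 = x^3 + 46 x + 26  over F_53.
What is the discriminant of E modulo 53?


4 a^3 + 27 b^2 = 4*46^3 + 27*26^2 = 389344 + 18252 = 407596
Delta = -16 * (407596) = -6521536
Delta mod 53 = 8

Delta = 8 (mod 53)


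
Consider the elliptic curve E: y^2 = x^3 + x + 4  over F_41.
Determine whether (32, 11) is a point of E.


Check whether y^2 = x^3 + 1 x + 4 (mod 41) for (x, y) = (32, 11).
LHS: y^2 = 11^2 mod 41 = 39
RHS: x^3 + 1 x + 4 = 32^3 + 1*32 + 4 mod 41 = 4
LHS != RHS

No, not on the curve


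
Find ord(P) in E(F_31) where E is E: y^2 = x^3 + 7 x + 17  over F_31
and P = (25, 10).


Compute successive multiples of P until we hit O:
  1P = (25, 10)
  2P = (16, 3)
  3P = (4, 27)
  4P = (30, 28)
  5P = (15, 26)
  6P = (1, 26)
  7P = (2, 16)
  8P = (22, 0)
  ... (continuing to 16P)
  16P = O

ord(P) = 16


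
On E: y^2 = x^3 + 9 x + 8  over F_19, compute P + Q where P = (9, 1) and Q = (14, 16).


P != Q, so use the chord formula.
s = (y2 - y1) / (x2 - x1) = (15) / (5) mod 19 = 3
x3 = s^2 - x1 - x2 mod 19 = 3^2 - 9 - 14 = 5
y3 = s (x1 - x3) - y1 mod 19 = 3 * (9 - 5) - 1 = 11

P + Q = (5, 11)


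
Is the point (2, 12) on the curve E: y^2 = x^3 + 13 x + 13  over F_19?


Check whether y^2 = x^3 + 13 x + 13 (mod 19) for (x, y) = (2, 12).
LHS: y^2 = 12^2 mod 19 = 11
RHS: x^3 + 13 x + 13 = 2^3 + 13*2 + 13 mod 19 = 9
LHS != RHS

No, not on the curve


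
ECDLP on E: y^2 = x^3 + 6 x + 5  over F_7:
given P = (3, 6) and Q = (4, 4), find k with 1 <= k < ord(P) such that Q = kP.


Enumerate multiples of P until we hit Q = (4, 4):
  1P = (3, 6)
  2P = (2, 2)
  3P = (4, 4)
Match found at i = 3.

k = 3


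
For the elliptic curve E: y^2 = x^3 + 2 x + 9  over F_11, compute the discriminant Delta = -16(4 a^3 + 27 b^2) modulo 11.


4 a^3 + 27 b^2 = 4*2^3 + 27*9^2 = 32 + 2187 = 2219
Delta = -16 * (2219) = -35504
Delta mod 11 = 4

Delta = 4 (mod 11)


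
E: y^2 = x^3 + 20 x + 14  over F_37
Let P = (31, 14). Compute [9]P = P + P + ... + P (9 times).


k = 9 = 1001_2 (binary, LSB first: 1001)
Double-and-add from P = (31, 14):
  bit 0 = 1: acc = O + (31, 14) = (31, 14)
  bit 1 = 0: acc unchanged = (31, 14)
  bit 2 = 0: acc unchanged = (31, 14)
  bit 3 = 1: acc = (31, 14) + (34, 1) = (36, 20)

9P = (36, 20)


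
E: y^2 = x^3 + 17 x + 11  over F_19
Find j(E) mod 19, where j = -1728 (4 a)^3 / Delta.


Delta = -16(4 a^3 + 27 b^2) mod 19 = 15
-1728 * (4 a)^3 = -1728 * (4*17)^3 mod 19 = 1
j = 1 * 15^(-1) mod 19 = 14

j = 14 (mod 19)


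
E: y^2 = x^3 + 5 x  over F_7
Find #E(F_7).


For each x in F_7, count y with y^2 = x^3 + 5 x + 0 mod 7:
  x = 0: RHS = 0, y in [0]  -> 1 point(s)
  x = 2: RHS = 4, y in [2, 5]  -> 2 point(s)
  x = 3: RHS = 0, y in [0]  -> 1 point(s)
  x = 4: RHS = 0, y in [0]  -> 1 point(s)
  x = 6: RHS = 1, y in [1, 6]  -> 2 point(s)
Affine points: 7. Add the point at infinity: total = 8.

#E(F_7) = 8


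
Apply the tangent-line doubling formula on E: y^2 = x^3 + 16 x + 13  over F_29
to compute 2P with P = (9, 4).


Doubling: s = (3 x1^2 + a) / (2 y1)
s = (3*9^2 + 16) / (2*4) mod 29 = 7
x3 = s^2 - 2 x1 mod 29 = 7^2 - 2*9 = 2
y3 = s (x1 - x3) - y1 mod 29 = 7 * (9 - 2) - 4 = 16

2P = (2, 16)


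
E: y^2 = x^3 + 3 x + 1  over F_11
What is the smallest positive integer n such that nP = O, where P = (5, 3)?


Compute successive multiples of P until we hit O:
  1P = (5, 3)
  2P = (5, 8)
  3P = O

ord(P) = 3


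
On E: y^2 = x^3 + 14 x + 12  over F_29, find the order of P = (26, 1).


Compute successive multiples of P until we hit O:
  1P = (26, 1)
  2P = (13, 19)
  3P = (18, 8)
  4P = (27, 18)
  5P = (4, 25)
  6P = (22, 21)
  7P = (6, 15)
  8P = (3, 9)
  ... (continuing to 29P)
  29P = O

ord(P) = 29


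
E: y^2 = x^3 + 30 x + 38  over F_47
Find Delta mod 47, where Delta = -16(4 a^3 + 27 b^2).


4 a^3 + 27 b^2 = 4*30^3 + 27*38^2 = 108000 + 38988 = 146988
Delta = -16 * (146988) = -2351808
Delta mod 47 = 25

Delta = 25 (mod 47)


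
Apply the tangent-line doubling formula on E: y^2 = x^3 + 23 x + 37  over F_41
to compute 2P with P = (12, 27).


Doubling: s = (3 x1^2 + a) / (2 y1)
s = (3*12^2 + 23) / (2*27) mod 41 = 35
x3 = s^2 - 2 x1 mod 41 = 35^2 - 2*12 = 12
y3 = s (x1 - x3) - y1 mod 41 = 35 * (12 - 12) - 27 = 14

2P = (12, 14)


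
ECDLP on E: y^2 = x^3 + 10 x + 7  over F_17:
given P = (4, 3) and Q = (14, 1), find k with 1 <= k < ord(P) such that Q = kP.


Enumerate multiples of P until we hit Q = (14, 1):
  1P = (4, 3)
  2P = (8, 15)
  3P = (14, 1)
Match found at i = 3.

k = 3


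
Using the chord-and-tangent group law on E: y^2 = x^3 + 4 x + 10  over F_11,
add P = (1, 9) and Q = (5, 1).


P != Q, so use the chord formula.
s = (y2 - y1) / (x2 - x1) = (3) / (4) mod 11 = 9
x3 = s^2 - x1 - x2 mod 11 = 9^2 - 1 - 5 = 9
y3 = s (x1 - x3) - y1 mod 11 = 9 * (1 - 9) - 9 = 7

P + Q = (9, 7)


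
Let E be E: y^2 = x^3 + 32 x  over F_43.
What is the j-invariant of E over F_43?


Delta = -16(4 a^3 + 27 b^2) mod 43 = 1
-1728 * (4 a)^3 = -1728 * (4*32)^3 mod 43 = 8
j = 8 * 1^(-1) mod 43 = 8

j = 8 (mod 43)


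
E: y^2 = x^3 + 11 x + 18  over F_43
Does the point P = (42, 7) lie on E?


Check whether y^2 = x^3 + 11 x + 18 (mod 43) for (x, y) = (42, 7).
LHS: y^2 = 7^2 mod 43 = 6
RHS: x^3 + 11 x + 18 = 42^3 + 11*42 + 18 mod 43 = 6
LHS = RHS

Yes, on the curve


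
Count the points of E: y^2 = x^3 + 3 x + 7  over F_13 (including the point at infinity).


For each x in F_13, count y with y^2 = x^3 + 3 x + 7 mod 13:
  x = 3: RHS = 4, y in [2, 11]  -> 2 point(s)
  x = 5: RHS = 4, y in [2, 11]  -> 2 point(s)
  x = 8: RHS = 10, y in [6, 7]  -> 2 point(s)
  x = 9: RHS = 9, y in [3, 10]  -> 2 point(s)
  x = 10: RHS = 10, y in [6, 7]  -> 2 point(s)
  x = 12: RHS = 3, y in [4, 9]  -> 2 point(s)
Affine points: 12. Add the point at infinity: total = 13.

#E(F_13) = 13


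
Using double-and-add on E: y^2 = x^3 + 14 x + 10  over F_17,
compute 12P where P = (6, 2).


k = 12 = 1100_2 (binary, LSB first: 0011)
Double-and-add from P = (6, 2):
  bit 0 = 0: acc unchanged = O
  bit 1 = 0: acc unchanged = O
  bit 2 = 1: acc = O + (9, 7) = (9, 7)
  bit 3 = 1: acc = (9, 7) + (7, 3) = (5, 1)

12P = (5, 1)


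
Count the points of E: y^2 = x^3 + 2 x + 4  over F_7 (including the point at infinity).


For each x in F_7, count y with y^2 = x^3 + 2 x + 4 mod 7:
  x = 0: RHS = 4, y in [2, 5]  -> 2 point(s)
  x = 1: RHS = 0, y in [0]  -> 1 point(s)
  x = 2: RHS = 2, y in [3, 4]  -> 2 point(s)
  x = 3: RHS = 2, y in [3, 4]  -> 2 point(s)
  x = 6: RHS = 1, y in [1, 6]  -> 2 point(s)
Affine points: 9. Add the point at infinity: total = 10.

#E(F_7) = 10


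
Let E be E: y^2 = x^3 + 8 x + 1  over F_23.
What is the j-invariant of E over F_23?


Delta = -16(4 a^3 + 27 b^2) mod 23 = 12
-1728 * (4 a)^3 = -1728 * (4*8)^3 mod 23 = 21
j = 21 * 12^(-1) mod 23 = 19

j = 19 (mod 23)


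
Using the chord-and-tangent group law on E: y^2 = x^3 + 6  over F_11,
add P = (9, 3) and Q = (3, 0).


P != Q, so use the chord formula.
s = (y2 - y1) / (x2 - x1) = (8) / (5) mod 11 = 6
x3 = s^2 - x1 - x2 mod 11 = 6^2 - 9 - 3 = 2
y3 = s (x1 - x3) - y1 mod 11 = 6 * (9 - 2) - 3 = 6

P + Q = (2, 6)


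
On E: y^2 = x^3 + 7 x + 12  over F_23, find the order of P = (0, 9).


Compute successive multiples of P until we hit O:
  1P = (0, 9)
  2P = (13, 0)
  3P = (0, 14)
  4P = O

ord(P) = 4


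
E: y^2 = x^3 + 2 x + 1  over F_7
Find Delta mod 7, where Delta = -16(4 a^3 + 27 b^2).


4 a^3 + 27 b^2 = 4*2^3 + 27*1^2 = 32 + 27 = 59
Delta = -16 * (59) = -944
Delta mod 7 = 1

Delta = 1 (mod 7)


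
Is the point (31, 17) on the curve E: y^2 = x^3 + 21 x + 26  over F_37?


Check whether y^2 = x^3 + 21 x + 26 (mod 37) for (x, y) = (31, 17).
LHS: y^2 = 17^2 mod 37 = 30
RHS: x^3 + 21 x + 26 = 31^3 + 21*31 + 26 mod 37 = 17
LHS != RHS

No, not on the curve


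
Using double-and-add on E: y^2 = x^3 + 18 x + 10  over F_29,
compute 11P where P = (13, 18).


k = 11 = 1011_2 (binary, LSB first: 1101)
Double-and-add from P = (13, 18):
  bit 0 = 1: acc = O + (13, 18) = (13, 18)
  bit 1 = 1: acc = (13, 18) + (2, 24) = (27, 16)
  bit 2 = 0: acc unchanged = (27, 16)
  bit 3 = 1: acc = (27, 16) + (26, 25) = (28, 22)

11P = (28, 22)


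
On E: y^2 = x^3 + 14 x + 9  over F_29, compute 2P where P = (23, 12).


Doubling: s = (3 x1^2 + a) / (2 y1)
s = (3*23^2 + 14) / (2*12) mod 29 = 22
x3 = s^2 - 2 x1 mod 29 = 22^2 - 2*23 = 3
y3 = s (x1 - x3) - y1 mod 29 = 22 * (23 - 3) - 12 = 22

2P = (3, 22)


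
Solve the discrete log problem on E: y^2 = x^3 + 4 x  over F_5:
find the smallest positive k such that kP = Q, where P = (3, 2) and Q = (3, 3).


Enumerate multiples of P until we hit Q = (3, 3):
  1P = (3, 2)
  2P = (0, 0)
  3P = (3, 3)
Match found at i = 3.

k = 3


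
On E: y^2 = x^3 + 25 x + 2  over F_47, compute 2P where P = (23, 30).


Doubling: s = (3 x1^2 + a) / (2 y1)
s = (3*23^2 + 25) / (2*30) mod 47 = 30
x3 = s^2 - 2 x1 mod 47 = 30^2 - 2*23 = 8
y3 = s (x1 - x3) - y1 mod 47 = 30 * (23 - 8) - 30 = 44

2P = (8, 44)


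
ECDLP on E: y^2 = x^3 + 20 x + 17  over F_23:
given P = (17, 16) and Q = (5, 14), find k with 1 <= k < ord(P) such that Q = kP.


Enumerate multiples of P until we hit Q = (5, 14):
  1P = (17, 16)
  2P = (5, 9)
  3P = (13, 17)
  4P = (6, 10)
  5P = (6, 13)
  6P = (13, 6)
  7P = (5, 14)
Match found at i = 7.

k = 7


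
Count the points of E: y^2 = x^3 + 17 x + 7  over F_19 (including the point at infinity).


For each x in F_19, count y with y^2 = x^3 + 17 x + 7 mod 19:
  x = 0: RHS = 7, y in [8, 11]  -> 2 point(s)
  x = 1: RHS = 6, y in [5, 14]  -> 2 point(s)
  x = 2: RHS = 11, y in [7, 12]  -> 2 point(s)
  x = 3: RHS = 9, y in [3, 16]  -> 2 point(s)
  x = 4: RHS = 6, y in [5, 14]  -> 2 point(s)
  x = 8: RHS = 9, y in [3, 16]  -> 2 point(s)
  x = 11: RHS = 5, y in [9, 10]  -> 2 point(s)
  x = 12: RHS = 1, y in [1, 18]  -> 2 point(s)
  x = 14: RHS = 6, y in [5, 14]  -> 2 point(s)
  x = 16: RHS = 5, y in [9, 10]  -> 2 point(s)
Affine points: 20. Add the point at infinity: total = 21.

#E(F_19) = 21


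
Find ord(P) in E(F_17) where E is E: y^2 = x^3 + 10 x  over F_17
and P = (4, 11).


Compute successive multiples of P until we hit O:
  1P = (4, 11)
  2P = (13, 7)
  3P = (13, 10)
  4P = (4, 6)
  5P = O

ord(P) = 5


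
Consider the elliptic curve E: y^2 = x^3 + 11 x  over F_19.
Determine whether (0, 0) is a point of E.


Check whether y^2 = x^3 + 11 x + 0 (mod 19) for (x, y) = (0, 0).
LHS: y^2 = 0^2 mod 19 = 0
RHS: x^3 + 11 x + 0 = 0^3 + 11*0 + 0 mod 19 = 0
LHS = RHS

Yes, on the curve


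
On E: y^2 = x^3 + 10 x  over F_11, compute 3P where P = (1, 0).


k = 3 = 11_2 (binary, LSB first: 11)
Double-and-add from P = (1, 0):
  bit 0 = 1: acc = O + (1, 0) = (1, 0)
  bit 1 = 1: acc = (1, 0) + O = (1, 0)

3P = (1, 0)


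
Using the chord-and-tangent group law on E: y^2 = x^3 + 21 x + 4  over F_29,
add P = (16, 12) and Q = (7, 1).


P != Q, so use the chord formula.
s = (y2 - y1) / (x2 - x1) = (18) / (20) mod 29 = 27
x3 = s^2 - x1 - x2 mod 29 = 27^2 - 16 - 7 = 10
y3 = s (x1 - x3) - y1 mod 29 = 27 * (16 - 10) - 12 = 5

P + Q = (10, 5)


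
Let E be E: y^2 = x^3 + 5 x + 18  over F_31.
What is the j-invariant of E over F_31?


Delta = -16(4 a^3 + 27 b^2) mod 31 = 26
-1728 * (4 a)^3 = -1728 * (4*5)^3 mod 31 = 16
j = 16 * 26^(-1) mod 31 = 3

j = 3 (mod 31)


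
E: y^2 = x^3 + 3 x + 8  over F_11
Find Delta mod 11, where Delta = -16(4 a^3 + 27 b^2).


4 a^3 + 27 b^2 = 4*3^3 + 27*8^2 = 108 + 1728 = 1836
Delta = -16 * (1836) = -29376
Delta mod 11 = 5

Delta = 5 (mod 11)


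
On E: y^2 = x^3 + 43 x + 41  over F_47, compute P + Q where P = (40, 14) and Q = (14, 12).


P != Q, so use the chord formula.
s = (y2 - y1) / (x2 - x1) = (45) / (21) mod 47 = 29
x3 = s^2 - x1 - x2 mod 47 = 29^2 - 40 - 14 = 35
y3 = s (x1 - x3) - y1 mod 47 = 29 * (40 - 35) - 14 = 37

P + Q = (35, 37)


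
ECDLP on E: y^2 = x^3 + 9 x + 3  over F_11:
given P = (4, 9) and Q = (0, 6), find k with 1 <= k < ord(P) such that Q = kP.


Enumerate multiples of P until we hit Q = (0, 6):
  1P = (4, 9)
  2P = (6, 3)
  3P = (10, 9)
  4P = (8, 2)
  5P = (0, 6)
Match found at i = 5.

k = 5


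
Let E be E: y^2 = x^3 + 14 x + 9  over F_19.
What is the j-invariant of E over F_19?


Delta = -16(4 a^3 + 27 b^2) mod 19 = 7
-1728 * (4 a)^3 = -1728 * (4*14)^3 mod 19 = 18
j = 18 * 7^(-1) mod 19 = 8

j = 8 (mod 19)


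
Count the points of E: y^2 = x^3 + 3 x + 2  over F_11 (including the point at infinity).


For each x in F_11, count y with y^2 = x^3 + 3 x + 2 mod 11:
  x = 2: RHS = 5, y in [4, 7]  -> 2 point(s)
  x = 3: RHS = 5, y in [4, 7]  -> 2 point(s)
  x = 4: RHS = 1, y in [1, 10]  -> 2 point(s)
  x = 6: RHS = 5, y in [4, 7]  -> 2 point(s)
  x = 7: RHS = 3, y in [5, 6]  -> 2 point(s)
  x = 10: RHS = 9, y in [3, 8]  -> 2 point(s)
Affine points: 12. Add the point at infinity: total = 13.

#E(F_11) = 13


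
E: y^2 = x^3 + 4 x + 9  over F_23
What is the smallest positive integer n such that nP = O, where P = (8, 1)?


Compute successive multiples of P until we hit O:
  1P = (8, 1)
  2P = (20, 19)
  3P = (3, 18)
  4P = (7, 14)
  5P = (16, 11)
  6P = (2, 18)
  7P = (14, 16)
  8P = (13, 21)
  ... (continuing to 29P)
  29P = O

ord(P) = 29


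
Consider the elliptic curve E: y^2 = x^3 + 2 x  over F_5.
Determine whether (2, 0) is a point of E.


Check whether y^2 = x^3 + 2 x + 0 (mod 5) for (x, y) = (2, 0).
LHS: y^2 = 0^2 mod 5 = 0
RHS: x^3 + 2 x + 0 = 2^3 + 2*2 + 0 mod 5 = 2
LHS != RHS

No, not on the curve


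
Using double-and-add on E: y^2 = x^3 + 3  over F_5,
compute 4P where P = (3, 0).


k = 4 = 100_2 (binary, LSB first: 001)
Double-and-add from P = (3, 0):
  bit 0 = 0: acc unchanged = O
  bit 1 = 0: acc unchanged = O
  bit 2 = 1: acc = O + O = O

4P = O


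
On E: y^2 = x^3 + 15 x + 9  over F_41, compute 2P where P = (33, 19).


Doubling: s = (3 x1^2 + a) / (2 y1)
s = (3*33^2 + 15) / (2*19) mod 41 = 13
x3 = s^2 - 2 x1 mod 41 = 13^2 - 2*33 = 21
y3 = s (x1 - x3) - y1 mod 41 = 13 * (33 - 21) - 19 = 14

2P = (21, 14)


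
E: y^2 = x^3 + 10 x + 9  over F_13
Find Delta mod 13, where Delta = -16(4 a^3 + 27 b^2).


4 a^3 + 27 b^2 = 4*10^3 + 27*9^2 = 4000 + 2187 = 6187
Delta = -16 * (6187) = -98992
Delta mod 13 = 3

Delta = 3 (mod 13)


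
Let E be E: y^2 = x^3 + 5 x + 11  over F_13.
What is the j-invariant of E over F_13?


Delta = -16(4 a^3 + 27 b^2) mod 13 = 9
-1728 * (4 a)^3 = -1728 * (4*5)^3 mod 13 = 5
j = 5 * 9^(-1) mod 13 = 2

j = 2 (mod 13)


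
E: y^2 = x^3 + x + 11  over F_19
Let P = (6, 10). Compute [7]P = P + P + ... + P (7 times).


k = 7 = 111_2 (binary, LSB first: 111)
Double-and-add from P = (6, 10):
  bit 0 = 1: acc = O + (6, 10) = (6, 10)
  bit 1 = 1: acc = (6, 10) + (13, 6) = (17, 18)
  bit 2 = 1: acc = (17, 18) + (16, 0) = (6, 9)

7P = (6, 9)


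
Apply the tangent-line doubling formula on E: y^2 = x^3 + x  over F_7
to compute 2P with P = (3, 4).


Doubling: s = (3 x1^2 + a) / (2 y1)
s = (3*3^2 + 1) / (2*4) mod 7 = 0
x3 = s^2 - 2 x1 mod 7 = 0^2 - 2*3 = 1
y3 = s (x1 - x3) - y1 mod 7 = 0 * (3 - 1) - 4 = 3

2P = (1, 3)


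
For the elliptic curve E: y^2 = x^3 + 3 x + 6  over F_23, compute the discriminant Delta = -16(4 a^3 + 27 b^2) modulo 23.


4 a^3 + 27 b^2 = 4*3^3 + 27*6^2 = 108 + 972 = 1080
Delta = -16 * (1080) = -17280
Delta mod 23 = 16

Delta = 16 (mod 23)


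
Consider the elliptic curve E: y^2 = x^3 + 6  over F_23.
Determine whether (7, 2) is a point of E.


Check whether y^2 = x^3 + 0 x + 6 (mod 23) for (x, y) = (7, 2).
LHS: y^2 = 2^2 mod 23 = 4
RHS: x^3 + 0 x + 6 = 7^3 + 0*7 + 6 mod 23 = 4
LHS = RHS

Yes, on the curve


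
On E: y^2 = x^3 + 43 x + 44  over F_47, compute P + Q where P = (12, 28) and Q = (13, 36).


P != Q, so use the chord formula.
s = (y2 - y1) / (x2 - x1) = (8) / (1) mod 47 = 8
x3 = s^2 - x1 - x2 mod 47 = 8^2 - 12 - 13 = 39
y3 = s (x1 - x3) - y1 mod 47 = 8 * (12 - 39) - 28 = 38

P + Q = (39, 38)


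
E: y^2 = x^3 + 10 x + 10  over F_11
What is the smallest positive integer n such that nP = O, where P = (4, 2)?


Compute successive multiples of P until we hit O:
  1P = (4, 2)
  2P = (7, 4)
  3P = (9, 2)
  4P = (9, 9)
  5P = (7, 7)
  6P = (4, 9)
  7P = O

ord(P) = 7


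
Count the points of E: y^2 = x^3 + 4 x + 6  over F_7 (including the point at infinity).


For each x in F_7, count y with y^2 = x^3 + 4 x + 6 mod 7:
  x = 1: RHS = 4, y in [2, 5]  -> 2 point(s)
  x = 2: RHS = 1, y in [1, 6]  -> 2 point(s)
  x = 4: RHS = 2, y in [3, 4]  -> 2 point(s)
  x = 5: RHS = 4, y in [2, 5]  -> 2 point(s)
  x = 6: RHS = 1, y in [1, 6]  -> 2 point(s)
Affine points: 10. Add the point at infinity: total = 11.

#E(F_7) = 11


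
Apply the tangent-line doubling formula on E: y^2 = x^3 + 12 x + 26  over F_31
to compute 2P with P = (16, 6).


Doubling: s = (3 x1^2 + a) / (2 y1)
s = (3*16^2 + 12) / (2*6) mod 31 = 3
x3 = s^2 - 2 x1 mod 31 = 3^2 - 2*16 = 8
y3 = s (x1 - x3) - y1 mod 31 = 3 * (16 - 8) - 6 = 18

2P = (8, 18)


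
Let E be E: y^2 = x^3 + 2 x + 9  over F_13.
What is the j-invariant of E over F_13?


Delta = -16(4 a^3 + 27 b^2) mod 13 = 12
-1728 * (4 a)^3 = -1728 * (4*2)^3 mod 13 = 5
j = 5 * 12^(-1) mod 13 = 8

j = 8 (mod 13)


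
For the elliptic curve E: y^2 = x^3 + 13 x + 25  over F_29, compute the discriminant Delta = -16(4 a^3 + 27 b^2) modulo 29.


4 a^3 + 27 b^2 = 4*13^3 + 27*25^2 = 8788 + 16875 = 25663
Delta = -16 * (25663) = -410608
Delta mod 29 = 3

Delta = 3 (mod 29)


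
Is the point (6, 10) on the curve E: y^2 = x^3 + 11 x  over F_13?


Check whether y^2 = x^3 + 11 x + 0 (mod 13) for (x, y) = (6, 10).
LHS: y^2 = 10^2 mod 13 = 9
RHS: x^3 + 11 x + 0 = 6^3 + 11*6 + 0 mod 13 = 9
LHS = RHS

Yes, on the curve


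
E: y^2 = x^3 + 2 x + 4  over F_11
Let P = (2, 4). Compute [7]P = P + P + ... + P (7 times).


k = 7 = 111_2 (binary, LSB first: 111)
Double-and-add from P = (2, 4):
  bit 0 = 1: acc = O + (2, 4) = (2, 4)
  bit 1 = 1: acc = (2, 4) + (8, 2) = (6, 1)
  bit 2 = 1: acc = (6, 1) + (7, 8) = (3, 9)

7P = (3, 9)


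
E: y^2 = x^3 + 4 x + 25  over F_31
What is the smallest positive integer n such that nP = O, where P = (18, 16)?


Compute successive multiples of P until we hit O:
  1P = (18, 16)
  2P = (3, 23)
  3P = (20, 18)
  4P = (25, 8)
  5P = (26, 2)
  6P = (23, 16)
  7P = (21, 15)
  8P = (30, 19)
  ... (continuing to 18P)
  18P = O

ord(P) = 18


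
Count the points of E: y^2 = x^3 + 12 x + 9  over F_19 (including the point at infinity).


For each x in F_19, count y with y^2 = x^3 + 12 x + 9 mod 19:
  x = 0: RHS = 9, y in [3, 16]  -> 2 point(s)
  x = 4: RHS = 7, y in [8, 11]  -> 2 point(s)
  x = 5: RHS = 4, y in [2, 17]  -> 2 point(s)
  x = 8: RHS = 9, y in [3, 16]  -> 2 point(s)
  x = 11: RHS = 9, y in [3, 16]  -> 2 point(s)
  x = 12: RHS = 0, y in [0]  -> 1 point(s)
  x = 13: RHS = 6, y in [5, 14]  -> 2 point(s)
  x = 15: RHS = 11, y in [7, 12]  -> 2 point(s)
Affine points: 15. Add the point at infinity: total = 16.

#E(F_19) = 16


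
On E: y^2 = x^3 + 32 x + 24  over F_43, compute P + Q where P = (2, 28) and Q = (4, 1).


P != Q, so use the chord formula.
s = (y2 - y1) / (x2 - x1) = (16) / (2) mod 43 = 8
x3 = s^2 - x1 - x2 mod 43 = 8^2 - 2 - 4 = 15
y3 = s (x1 - x3) - y1 mod 43 = 8 * (2 - 15) - 28 = 40

P + Q = (15, 40)


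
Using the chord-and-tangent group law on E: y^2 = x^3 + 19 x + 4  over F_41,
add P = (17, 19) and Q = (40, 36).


P != Q, so use the chord formula.
s = (y2 - y1) / (x2 - x1) = (17) / (23) mod 41 = 15
x3 = s^2 - x1 - x2 mod 41 = 15^2 - 17 - 40 = 4
y3 = s (x1 - x3) - y1 mod 41 = 15 * (17 - 4) - 19 = 12

P + Q = (4, 12)


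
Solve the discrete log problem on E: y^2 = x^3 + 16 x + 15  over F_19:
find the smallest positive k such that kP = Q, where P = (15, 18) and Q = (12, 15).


Enumerate multiples of P until we hit Q = (12, 15):
  1P = (15, 18)
  2P = (6, 17)
  3P = (2, 13)
  4P = (18, 13)
  5P = (12, 15)
Match found at i = 5.

k = 5


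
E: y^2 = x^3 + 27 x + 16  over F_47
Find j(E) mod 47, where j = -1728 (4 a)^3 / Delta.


Delta = -16(4 a^3 + 27 b^2) mod 47 = 28
-1728 * (4 a)^3 = -1728 * (4*27)^3 mod 47 = 10
j = 10 * 28^(-1) mod 47 = 44

j = 44 (mod 47)


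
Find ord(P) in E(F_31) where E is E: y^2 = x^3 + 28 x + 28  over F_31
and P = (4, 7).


Compute successive multiples of P until we hit O:
  1P = (4, 7)
  2P = (24, 4)
  3P = (0, 11)
  4P = (28, 17)
  5P = (8, 12)
  6P = (7, 28)
  7P = (7, 3)
  8P = (8, 19)
  ... (continuing to 13P)
  13P = O

ord(P) = 13


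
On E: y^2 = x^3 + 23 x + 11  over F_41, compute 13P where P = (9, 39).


k = 13 = 1101_2 (binary, LSB first: 1011)
Double-and-add from P = (9, 39):
  bit 0 = 1: acc = O + (9, 39) = (9, 39)
  bit 1 = 0: acc unchanged = (9, 39)
  bit 2 = 1: acc = (9, 39) + (6, 23) = (18, 36)
  bit 3 = 1: acc = (18, 36) + (25, 4) = (3, 36)

13P = (3, 36)


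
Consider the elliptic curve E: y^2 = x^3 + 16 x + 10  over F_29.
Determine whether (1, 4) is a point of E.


Check whether y^2 = x^3 + 16 x + 10 (mod 29) for (x, y) = (1, 4).
LHS: y^2 = 4^2 mod 29 = 16
RHS: x^3 + 16 x + 10 = 1^3 + 16*1 + 10 mod 29 = 27
LHS != RHS

No, not on the curve


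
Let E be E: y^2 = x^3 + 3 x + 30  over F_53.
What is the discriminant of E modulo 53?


4 a^3 + 27 b^2 = 4*3^3 + 27*30^2 = 108 + 24300 = 24408
Delta = -16 * (24408) = -390528
Delta mod 53 = 29

Delta = 29 (mod 53)


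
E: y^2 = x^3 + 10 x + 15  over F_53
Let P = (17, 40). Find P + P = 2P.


Doubling: s = (3 x1^2 + a) / (2 y1)
s = (3*17^2 + 10) / (2*40) mod 53 = 5
x3 = s^2 - 2 x1 mod 53 = 5^2 - 2*17 = 44
y3 = s (x1 - x3) - y1 mod 53 = 5 * (17 - 44) - 40 = 37

2P = (44, 37)


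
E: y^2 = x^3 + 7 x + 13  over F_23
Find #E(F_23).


For each x in F_23, count y with y^2 = x^3 + 7 x + 13 mod 23:
  x = 0: RHS = 13, y in [6, 17]  -> 2 point(s)
  x = 2: RHS = 12, y in [9, 14]  -> 2 point(s)
  x = 4: RHS = 13, y in [6, 17]  -> 2 point(s)
  x = 5: RHS = 12, y in [9, 14]  -> 2 point(s)
  x = 6: RHS = 18, y in [8, 15]  -> 2 point(s)
  x = 8: RHS = 6, y in [11, 12]  -> 2 point(s)
  x = 9: RHS = 0, y in [0]  -> 1 point(s)
  x = 10: RHS = 2, y in [5, 18]  -> 2 point(s)
  x = 11: RHS = 18, y in [8, 15]  -> 2 point(s)
  x = 12: RHS = 8, y in [10, 13]  -> 2 point(s)
  x = 13: RHS = 1, y in [1, 22]  -> 2 point(s)
  x = 14: RHS = 3, y in [7, 16]  -> 2 point(s)
  x = 16: RHS = 12, y in [9, 14]  -> 2 point(s)
  x = 17: RHS = 8, y in [10, 13]  -> 2 point(s)
  x = 19: RHS = 13, y in [6, 17]  -> 2 point(s)
Affine points: 29. Add the point at infinity: total = 30.

#E(F_23) = 30


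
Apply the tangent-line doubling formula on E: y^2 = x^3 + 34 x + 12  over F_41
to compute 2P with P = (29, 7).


Doubling: s = (3 x1^2 + a) / (2 y1)
s = (3*29^2 + 34) / (2*7) mod 41 = 4
x3 = s^2 - 2 x1 mod 41 = 4^2 - 2*29 = 40
y3 = s (x1 - x3) - y1 mod 41 = 4 * (29 - 40) - 7 = 31

2P = (40, 31)


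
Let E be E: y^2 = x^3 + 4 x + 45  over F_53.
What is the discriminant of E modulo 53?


4 a^3 + 27 b^2 = 4*4^3 + 27*45^2 = 256 + 54675 = 54931
Delta = -16 * (54931) = -878896
Delta mod 53 = 3

Delta = 3 (mod 53)


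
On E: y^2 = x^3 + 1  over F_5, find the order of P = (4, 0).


Compute successive multiples of P until we hit O:
  1P = (4, 0)
  2P = O

ord(P) = 2


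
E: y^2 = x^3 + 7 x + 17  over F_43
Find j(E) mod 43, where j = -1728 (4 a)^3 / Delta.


Delta = -16(4 a^3 + 27 b^2) mod 43 = 2
-1728 * (4 a)^3 = -1728 * (4*7)^3 mod 43 = 39
j = 39 * 2^(-1) mod 43 = 41

j = 41 (mod 43)


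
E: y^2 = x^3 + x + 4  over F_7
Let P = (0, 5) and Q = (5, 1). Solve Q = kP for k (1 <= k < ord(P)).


Enumerate multiples of P until we hit Q = (5, 1):
  1P = (0, 5)
  2P = (4, 3)
  3P = (5, 1)
Match found at i = 3.

k = 3


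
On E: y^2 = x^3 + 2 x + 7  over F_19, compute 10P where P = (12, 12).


k = 10 = 1010_2 (binary, LSB first: 0101)
Double-and-add from P = (12, 12):
  bit 0 = 0: acc unchanged = O
  bit 1 = 1: acc = O + (6, 11) = (6, 11)
  bit 2 = 0: acc unchanged = (6, 11)
  bit 3 = 1: acc = (6, 11) + (18, 2) = (11, 7)

10P = (11, 7)


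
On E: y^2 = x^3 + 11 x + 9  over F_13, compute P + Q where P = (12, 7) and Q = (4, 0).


P != Q, so use the chord formula.
s = (y2 - y1) / (x2 - x1) = (6) / (5) mod 13 = 9
x3 = s^2 - x1 - x2 mod 13 = 9^2 - 12 - 4 = 0
y3 = s (x1 - x3) - y1 mod 13 = 9 * (12 - 0) - 7 = 10

P + Q = (0, 10)


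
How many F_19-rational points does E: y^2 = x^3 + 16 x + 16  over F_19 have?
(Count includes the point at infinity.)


For each x in F_19, count y with y^2 = x^3 + 16 x + 16 mod 19:
  x = 0: RHS = 16, y in [4, 15]  -> 2 point(s)
  x = 4: RHS = 11, y in [7, 12]  -> 2 point(s)
  x = 6: RHS = 5, y in [9, 10]  -> 2 point(s)
  x = 10: RHS = 17, y in [6, 13]  -> 2 point(s)
  x = 12: RHS = 17, y in [6, 13]  -> 2 point(s)
  x = 14: RHS = 1, y in [1, 18]  -> 2 point(s)
  x = 16: RHS = 17, y in [6, 13]  -> 2 point(s)
Affine points: 14. Add the point at infinity: total = 15.

#E(F_19) = 15


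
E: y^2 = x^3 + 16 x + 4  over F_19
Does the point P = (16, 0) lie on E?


Check whether y^2 = x^3 + 16 x + 4 (mod 19) for (x, y) = (16, 0).
LHS: y^2 = 0^2 mod 19 = 0
RHS: x^3 + 16 x + 4 = 16^3 + 16*16 + 4 mod 19 = 5
LHS != RHS

No, not on the curve


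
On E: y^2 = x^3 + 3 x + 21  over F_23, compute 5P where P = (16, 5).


k = 5 = 101_2 (binary, LSB first: 101)
Double-and-add from P = (16, 5):
  bit 0 = 1: acc = O + (16, 5) = (16, 5)
  bit 1 = 0: acc unchanged = (16, 5)
  bit 2 = 1: acc = (16, 5) + (6, 18) = (2, 9)

5P = (2, 9)


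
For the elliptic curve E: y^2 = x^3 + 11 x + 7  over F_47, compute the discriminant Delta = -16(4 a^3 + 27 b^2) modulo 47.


4 a^3 + 27 b^2 = 4*11^3 + 27*7^2 = 5324 + 1323 = 6647
Delta = -16 * (6647) = -106352
Delta mod 47 = 9

Delta = 9 (mod 47)


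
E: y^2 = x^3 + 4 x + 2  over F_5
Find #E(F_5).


For each x in F_5, count y with y^2 = x^3 + 4 x + 2 mod 5:
  x = 3: RHS = 1, y in [1, 4]  -> 2 point(s)
Affine points: 2. Add the point at infinity: total = 3.

#E(F_5) = 3


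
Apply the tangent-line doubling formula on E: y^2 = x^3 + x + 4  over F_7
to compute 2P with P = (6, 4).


Doubling: s = (3 x1^2 + a) / (2 y1)
s = (3*6^2 + 1) / (2*4) mod 7 = 4
x3 = s^2 - 2 x1 mod 7 = 4^2 - 2*6 = 4
y3 = s (x1 - x3) - y1 mod 7 = 4 * (6 - 4) - 4 = 4

2P = (4, 4)


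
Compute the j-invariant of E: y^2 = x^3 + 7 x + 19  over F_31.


Delta = -16(4 a^3 + 27 b^2) mod 31 = 5
-1728 * (4 a)^3 = -1728 * (4*7)^3 mod 31 = 1
j = 1 * 5^(-1) mod 31 = 25

j = 25 (mod 31)


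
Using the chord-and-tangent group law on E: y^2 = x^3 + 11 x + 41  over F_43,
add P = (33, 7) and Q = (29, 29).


P != Q, so use the chord formula.
s = (y2 - y1) / (x2 - x1) = (22) / (39) mod 43 = 16
x3 = s^2 - x1 - x2 mod 43 = 16^2 - 33 - 29 = 22
y3 = s (x1 - x3) - y1 mod 43 = 16 * (33 - 22) - 7 = 40

P + Q = (22, 40)


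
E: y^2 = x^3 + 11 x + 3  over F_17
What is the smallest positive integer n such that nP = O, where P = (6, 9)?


Compute successive multiples of P until we hit O:
  1P = (6, 9)
  2P = (5, 8)
  3P = (7, 7)
  4P = (8, 12)
  5P = (1, 7)
  6P = (2, 13)
  7P = (10, 12)
  8P = (9, 10)
  ... (continuing to 21P)
  21P = O

ord(P) = 21


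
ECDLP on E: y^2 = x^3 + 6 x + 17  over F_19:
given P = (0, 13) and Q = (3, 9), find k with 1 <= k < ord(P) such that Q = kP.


Enumerate multiples of P until we hit Q = (3, 9):
  1P = (0, 13)
  2P = (5, 18)
  3P = (15, 10)
  4P = (1, 10)
  5P = (8, 11)
  6P = (17, 15)
  7P = (3, 9)
Match found at i = 7.

k = 7


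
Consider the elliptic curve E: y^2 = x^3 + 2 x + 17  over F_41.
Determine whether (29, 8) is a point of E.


Check whether y^2 = x^3 + 2 x + 17 (mod 41) for (x, y) = (29, 8).
LHS: y^2 = 8^2 mod 41 = 23
RHS: x^3 + 2 x + 17 = 29^3 + 2*29 + 17 mod 41 = 28
LHS != RHS

No, not on the curve


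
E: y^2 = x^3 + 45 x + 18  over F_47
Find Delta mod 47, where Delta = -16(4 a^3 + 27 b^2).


4 a^3 + 27 b^2 = 4*45^3 + 27*18^2 = 364500 + 8748 = 373248
Delta = -16 * (373248) = -5971968
Delta mod 47 = 40

Delta = 40 (mod 47)


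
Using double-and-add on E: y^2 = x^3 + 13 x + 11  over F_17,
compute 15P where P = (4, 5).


k = 15 = 1111_2 (binary, LSB first: 1111)
Double-and-add from P = (4, 5):
  bit 0 = 1: acc = O + (4, 5) = (4, 5)
  bit 1 = 1: acc = (4, 5) + (10, 6) = (12, 5)
  bit 2 = 1: acc = (12, 5) + (1, 12) = (3, 14)
  bit 3 = 1: acc = (3, 14) + (6, 13) = (10, 11)

15P = (10, 11)


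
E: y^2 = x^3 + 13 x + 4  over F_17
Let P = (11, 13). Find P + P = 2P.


Doubling: s = (3 x1^2 + a) / (2 y1)
s = (3*11^2 + 13) / (2*13) mod 17 = 4
x3 = s^2 - 2 x1 mod 17 = 4^2 - 2*11 = 11
y3 = s (x1 - x3) - y1 mod 17 = 4 * (11 - 11) - 13 = 4

2P = (11, 4)


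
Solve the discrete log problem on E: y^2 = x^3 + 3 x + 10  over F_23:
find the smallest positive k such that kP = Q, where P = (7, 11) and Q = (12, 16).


Enumerate multiples of P until we hit Q = (12, 16):
  1P = (7, 11)
  2P = (15, 16)
  3P = (19, 16)
  4P = (5, 9)
  5P = (12, 7)
  6P = (12, 16)
Match found at i = 6.

k = 6


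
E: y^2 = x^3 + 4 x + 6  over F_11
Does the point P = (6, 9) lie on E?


Check whether y^2 = x^3 + 4 x + 6 (mod 11) for (x, y) = (6, 9).
LHS: y^2 = 9^2 mod 11 = 4
RHS: x^3 + 4 x + 6 = 6^3 + 4*6 + 6 mod 11 = 4
LHS = RHS

Yes, on the curve


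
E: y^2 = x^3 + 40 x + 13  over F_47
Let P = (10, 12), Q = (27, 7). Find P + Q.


P != Q, so use the chord formula.
s = (y2 - y1) / (x2 - x1) = (42) / (17) mod 47 = 8
x3 = s^2 - x1 - x2 mod 47 = 8^2 - 10 - 27 = 27
y3 = s (x1 - x3) - y1 mod 47 = 8 * (10 - 27) - 12 = 40

P + Q = (27, 40)


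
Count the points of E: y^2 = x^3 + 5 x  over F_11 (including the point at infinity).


For each x in F_11, count y with y^2 = x^3 + 5 x + 0 mod 11:
  x = 0: RHS = 0, y in [0]  -> 1 point(s)
  x = 3: RHS = 9, y in [3, 8]  -> 2 point(s)
  x = 6: RHS = 4, y in [2, 9]  -> 2 point(s)
  x = 7: RHS = 4, y in [2, 9]  -> 2 point(s)
  x = 9: RHS = 4, y in [2, 9]  -> 2 point(s)
  x = 10: RHS = 5, y in [4, 7]  -> 2 point(s)
Affine points: 11. Add the point at infinity: total = 12.

#E(F_11) = 12


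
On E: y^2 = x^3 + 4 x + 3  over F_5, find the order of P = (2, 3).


Compute successive multiples of P until we hit O:
  1P = (2, 3)
  2P = (2, 2)
  3P = O

ord(P) = 3


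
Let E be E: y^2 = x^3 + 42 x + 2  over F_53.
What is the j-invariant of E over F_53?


Delta = -16(4 a^3 + 27 b^2) mod 53 = 34
-1728 * (4 a)^3 = -1728 * (4*42)^3 mod 53 = 45
j = 45 * 34^(-1) mod 53 = 6

j = 6 (mod 53)


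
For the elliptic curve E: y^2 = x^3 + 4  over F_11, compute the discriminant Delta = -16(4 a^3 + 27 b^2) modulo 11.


4 a^3 + 27 b^2 = 4*0^3 + 27*4^2 = 0 + 432 = 432
Delta = -16 * (432) = -6912
Delta mod 11 = 7

Delta = 7 (mod 11)


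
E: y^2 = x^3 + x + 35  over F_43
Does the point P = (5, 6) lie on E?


Check whether y^2 = x^3 + 1 x + 35 (mod 43) for (x, y) = (5, 6).
LHS: y^2 = 6^2 mod 43 = 36
RHS: x^3 + 1 x + 35 = 5^3 + 1*5 + 35 mod 43 = 36
LHS = RHS

Yes, on the curve


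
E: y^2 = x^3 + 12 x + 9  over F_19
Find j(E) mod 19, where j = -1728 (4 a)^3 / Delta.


Delta = -16(4 a^3 + 27 b^2) mod 19 = 13
-1728 * (4 a)^3 = -1728 * (4*12)^3 mod 19 = 12
j = 12 * 13^(-1) mod 19 = 17

j = 17 (mod 19)


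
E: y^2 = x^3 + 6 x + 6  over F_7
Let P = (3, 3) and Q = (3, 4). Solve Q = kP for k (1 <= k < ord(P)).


Enumerate multiples of P until we hit Q = (3, 4):
  1P = (3, 3)
  2P = (5, 0)
  3P = (3, 4)
Match found at i = 3.

k = 3


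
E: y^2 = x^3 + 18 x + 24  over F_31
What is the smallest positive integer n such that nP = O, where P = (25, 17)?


Compute successive multiples of P until we hit O:
  1P = (25, 17)
  2P = (9, 4)
  3P = (22, 30)
  4P = (20, 13)
  5P = (4, 6)
  6P = (6, 21)
  7P = (7, 20)
  8P = (24, 19)
  ... (continuing to 27P)
  27P = O

ord(P) = 27


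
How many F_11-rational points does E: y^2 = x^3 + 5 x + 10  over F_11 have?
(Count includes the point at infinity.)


For each x in F_11, count y with y^2 = x^3 + 5 x + 10 mod 11:
  x = 1: RHS = 5, y in [4, 7]  -> 2 point(s)
  x = 6: RHS = 3, y in [5, 6]  -> 2 point(s)
  x = 7: RHS = 3, y in [5, 6]  -> 2 point(s)
  x = 8: RHS = 1, y in [1, 10]  -> 2 point(s)
  x = 9: RHS = 3, y in [5, 6]  -> 2 point(s)
  x = 10: RHS = 4, y in [2, 9]  -> 2 point(s)
Affine points: 12. Add the point at infinity: total = 13.

#E(F_11) = 13


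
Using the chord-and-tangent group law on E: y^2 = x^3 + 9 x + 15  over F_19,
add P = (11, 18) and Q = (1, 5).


P != Q, so use the chord formula.
s = (y2 - y1) / (x2 - x1) = (6) / (9) mod 19 = 7
x3 = s^2 - x1 - x2 mod 19 = 7^2 - 11 - 1 = 18
y3 = s (x1 - x3) - y1 mod 19 = 7 * (11 - 18) - 18 = 9

P + Q = (18, 9)


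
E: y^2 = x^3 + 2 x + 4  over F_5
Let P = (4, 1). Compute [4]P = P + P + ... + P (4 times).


k = 4 = 100_2 (binary, LSB first: 001)
Double-and-add from P = (4, 1):
  bit 0 = 0: acc unchanged = O
  bit 1 = 0: acc unchanged = O
  bit 2 = 1: acc = O + (0, 2) = (0, 2)

4P = (0, 2)


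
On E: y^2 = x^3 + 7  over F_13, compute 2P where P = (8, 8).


Doubling: s = (3 x1^2 + a) / (2 y1)
s = (3*8^2 + 0) / (2*8) mod 13 = 12
x3 = s^2 - 2 x1 mod 13 = 12^2 - 2*8 = 11
y3 = s (x1 - x3) - y1 mod 13 = 12 * (8 - 11) - 8 = 8

2P = (11, 8)


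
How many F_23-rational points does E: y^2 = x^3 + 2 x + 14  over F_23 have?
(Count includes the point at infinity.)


For each x in F_23, count y with y^2 = x^3 + 2 x + 14 mod 23:
  x = 2: RHS = 3, y in [7, 16]  -> 2 point(s)
  x = 3: RHS = 1, y in [1, 22]  -> 2 point(s)
  x = 6: RHS = 12, y in [9, 14]  -> 2 point(s)
  x = 7: RHS = 3, y in [7, 16]  -> 2 point(s)
  x = 8: RHS = 13, y in [6, 17]  -> 2 point(s)
  x = 9: RHS = 2, y in [5, 18]  -> 2 point(s)
  x = 12: RHS = 18, y in [8, 15]  -> 2 point(s)
  x = 13: RHS = 6, y in [11, 12]  -> 2 point(s)
  x = 14: RHS = 3, y in [7, 16]  -> 2 point(s)
  x = 16: RHS = 2, y in [5, 18]  -> 2 point(s)
  x = 17: RHS = 16, y in [4, 19]  -> 2 point(s)
  x = 20: RHS = 4, y in [2, 21]  -> 2 point(s)
  x = 21: RHS = 2, y in [5, 18]  -> 2 point(s)
Affine points: 26. Add the point at infinity: total = 27.

#E(F_23) = 27
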